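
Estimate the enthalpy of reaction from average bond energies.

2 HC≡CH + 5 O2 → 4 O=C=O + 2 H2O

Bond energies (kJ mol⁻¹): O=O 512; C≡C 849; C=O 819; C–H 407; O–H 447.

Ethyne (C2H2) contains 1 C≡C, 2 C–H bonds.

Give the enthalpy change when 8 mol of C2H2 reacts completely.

ΔH = −9816 kJ

Bonds broken (reactants):
  C≡C: 2 × 849 = 1698
  C–H: 4 × 407 = 1628
  O=O: 5 × 512 = 2560
  Σ(broken) = 5886 kJ
Bonds formed (products):
  C=O: 8 × 819 = 6552
  O–H: 4 × 447 = 1788
  Σ(formed) = 8340 kJ
ΔH = Σ(broken) − Σ(formed) = 5886 − 8340 = −2454 kJ
For 4× the reaction as written: 4 × (−2454) = −9816 kJ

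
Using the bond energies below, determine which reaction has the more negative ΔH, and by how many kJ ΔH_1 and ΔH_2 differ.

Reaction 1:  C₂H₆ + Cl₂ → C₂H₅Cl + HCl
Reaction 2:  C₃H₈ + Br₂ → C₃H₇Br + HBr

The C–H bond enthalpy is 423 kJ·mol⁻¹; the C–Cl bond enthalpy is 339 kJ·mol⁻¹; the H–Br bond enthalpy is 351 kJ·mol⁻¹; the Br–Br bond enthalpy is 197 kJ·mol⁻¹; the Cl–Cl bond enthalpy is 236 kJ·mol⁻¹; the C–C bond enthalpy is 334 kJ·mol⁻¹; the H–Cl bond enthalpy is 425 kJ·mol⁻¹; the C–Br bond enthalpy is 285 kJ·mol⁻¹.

Reaction 1:
  Bonds broken (reactants):
    C–C: 1 × 334 = 334
    C–H: 6 × 423 = 2538
    Cl–Cl: 1 × 236 = 236
    Σ(broken) = 3108 kJ
  Bonds formed (products):
    C–C: 1 × 334 = 334
    C–Cl: 1 × 339 = 339
    C–H: 5 × 423 = 2115
    H–Cl: 1 × 425 = 425
    Σ(formed) = 3213 kJ
  ΔH_1 = 3108 − 3213 = −105 kJ
Reaction 2:
  Bonds broken (reactants):
    Br–Br: 1 × 197 = 197
    C–C: 2 × 334 = 668
    C–H: 8 × 423 = 3384
    Σ(broken) = 4249 kJ
  Bonds formed (products):
    C–Br: 1 × 285 = 285
    C–C: 2 × 334 = 668
    C–H: 7 × 423 = 2961
    H–Br: 1 × 351 = 351
    Σ(formed) = 4265 kJ
  ΔH_2 = 4249 − 4265 = −16 kJ
ΔH_1 − ΔH_2 = −89 kJ, so reaction 1 has the more negative ΔH; |ΔH_1 − ΔH_2| = 89 kJ.

Reaction 1, by 89 kJ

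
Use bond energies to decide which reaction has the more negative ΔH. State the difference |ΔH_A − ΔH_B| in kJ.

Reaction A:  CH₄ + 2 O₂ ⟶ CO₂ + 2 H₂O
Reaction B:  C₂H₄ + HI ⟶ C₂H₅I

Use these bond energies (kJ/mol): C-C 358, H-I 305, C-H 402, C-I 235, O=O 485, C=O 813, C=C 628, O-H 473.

Reaction A:
  Bonds broken (reactants):
    C-H: 4 × 402 = 1608
    O=O: 2 × 485 = 970
    Σ(broken) = 2578 kJ
  Bonds formed (products):
    C=O: 2 × 813 = 1626
    O-H: 4 × 473 = 1892
    Σ(formed) = 3518 kJ
  ΔH_A = 2578 − 3518 = −940 kJ
Reaction B:
  Bonds broken (reactants):
    C-H: 4 × 402 = 1608
    C=C: 1 × 628 = 628
    H-I: 1 × 305 = 305
    Σ(broken) = 2541 kJ
  Bonds formed (products):
    C-C: 1 × 358 = 358
    C-H: 5 × 402 = 2010
    C-I: 1 × 235 = 235
    Σ(formed) = 2603 kJ
  ΔH_B = 2541 − 2603 = −62 kJ
ΔH_A − ΔH_B = −878 kJ, so reaction A has the more negative ΔH; |ΔH_A − ΔH_B| = 878 kJ.

Reaction A, by 878 kJ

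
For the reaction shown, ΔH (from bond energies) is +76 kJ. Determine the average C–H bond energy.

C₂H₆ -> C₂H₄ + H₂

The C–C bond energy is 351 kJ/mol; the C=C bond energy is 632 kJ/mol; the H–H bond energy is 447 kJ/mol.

D(C–H) ≈ 402 kJ/mol

Let D be the C–H bond energy.
Σ(broken) = 1×351 + 6×D = 351 + 6D
Σ(formed) = 4×D + 1×632 + 1×447 = 1079 + 4D
ΔH = Σ(broken) − Σ(formed) = (351 + 6D) − (1079 + 4D) = −728 + 2D
Setting this equal to +76 kJ gives 2D = 804, so D = 402 kJ/mol.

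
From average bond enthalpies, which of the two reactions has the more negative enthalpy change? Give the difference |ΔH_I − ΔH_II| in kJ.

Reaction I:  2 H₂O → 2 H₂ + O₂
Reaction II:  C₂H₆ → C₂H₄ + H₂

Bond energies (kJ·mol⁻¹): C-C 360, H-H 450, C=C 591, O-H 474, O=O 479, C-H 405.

Reaction I:
  Bonds broken (reactants):
    O-H: 4 × 474 = 1896
    Σ(broken) = 1896 kJ
  Bonds formed (products):
    H-H: 2 × 450 = 900
    O=O: 1 × 479 = 479
    Σ(formed) = 1379 kJ
  ΔH_I = 1896 − 1379 = +517 kJ
Reaction II:
  Bonds broken (reactants):
    C-C: 1 × 360 = 360
    C-H: 6 × 405 = 2430
    Σ(broken) = 2790 kJ
  Bonds formed (products):
    C-H: 4 × 405 = 1620
    C=C: 1 × 591 = 591
    H-H: 1 × 450 = 450
    Σ(formed) = 2661 kJ
  ΔH_II = 2790 − 2661 = +129 kJ
ΔH_I − ΔH_II = +388 kJ, so reaction II has the more negative ΔH; |ΔH_I − ΔH_II| = 388 kJ.

Reaction II, by 388 kJ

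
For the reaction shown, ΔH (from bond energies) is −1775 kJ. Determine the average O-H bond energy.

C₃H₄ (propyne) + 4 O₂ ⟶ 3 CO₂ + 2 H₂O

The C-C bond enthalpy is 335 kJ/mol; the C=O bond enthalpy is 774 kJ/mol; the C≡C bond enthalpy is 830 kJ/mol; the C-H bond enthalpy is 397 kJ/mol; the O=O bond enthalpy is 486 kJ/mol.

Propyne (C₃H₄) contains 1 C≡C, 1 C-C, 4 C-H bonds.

D(O-H) ≈ 457 kJ/mol

Let D be the O-H bond energy.
Σ(broken) = 1×830 + 1×335 + 4×397 + 4×486 = 4697
Σ(formed) = 6×774 + 4×D = 4644 + 4D
ΔH = Σ(broken) − Σ(formed) = (4697) − (4644 + 4D) = +53 − 4D
Setting this equal to −1775 kJ gives 4D = 1828, so D = 457 kJ/mol.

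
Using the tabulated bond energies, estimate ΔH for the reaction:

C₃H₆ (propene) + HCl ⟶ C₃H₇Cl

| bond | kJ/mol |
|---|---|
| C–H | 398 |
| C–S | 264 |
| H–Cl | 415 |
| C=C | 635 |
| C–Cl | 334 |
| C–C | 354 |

Bonds broken (reactants):
  C–C: 1 × 354 = 354
  C–H: 6 × 398 = 2388
  C=C: 1 × 635 = 635
  H–Cl: 1 × 415 = 415
  Σ(broken) = 3792 kJ
Bonds formed (products):
  C–C: 2 × 354 = 708
  C–Cl: 1 × 334 = 334
  C–H: 7 × 398 = 2786
  Σ(formed) = 3828 kJ
ΔH = Σ(broken) − Σ(formed) = 3792 − 3828 = −36 kJ

ΔH ≈ −36 kJ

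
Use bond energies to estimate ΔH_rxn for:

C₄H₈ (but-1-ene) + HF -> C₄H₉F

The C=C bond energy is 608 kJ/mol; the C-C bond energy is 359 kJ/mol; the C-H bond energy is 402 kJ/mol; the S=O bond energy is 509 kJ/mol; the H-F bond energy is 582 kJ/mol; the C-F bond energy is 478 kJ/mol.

Bonds broken (reactants):
  C-C: 2 × 359 = 718
  C-H: 8 × 402 = 3216
  C=C: 1 × 608 = 608
  H-F: 1 × 582 = 582
  Σ(broken) = 5124 kJ
Bonds formed (products):
  C-C: 3 × 359 = 1077
  C-F: 1 × 478 = 478
  C-H: 9 × 402 = 3618
  Σ(formed) = 5173 kJ
ΔH = Σ(broken) − Σ(formed) = 5124 − 5173 = −49 kJ

ΔH ≈ −49 kJ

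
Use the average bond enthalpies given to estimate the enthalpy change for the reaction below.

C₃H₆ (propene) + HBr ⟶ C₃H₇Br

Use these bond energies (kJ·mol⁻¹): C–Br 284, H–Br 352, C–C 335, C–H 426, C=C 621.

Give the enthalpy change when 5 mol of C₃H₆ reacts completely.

ΔH = −360 kJ

Bonds broken (reactants):
  C–C: 1 × 335 = 335
  C–H: 6 × 426 = 2556
  C=C: 1 × 621 = 621
  H–Br: 1 × 352 = 352
  Σ(broken) = 3864 kJ
Bonds formed (products):
  C–Br: 1 × 284 = 284
  C–C: 2 × 335 = 670
  C–H: 7 × 426 = 2982
  Σ(formed) = 3936 kJ
ΔH = Σ(broken) − Σ(formed) = 3864 − 3936 = −72 kJ
For 5× the reaction as written: 5 × (−72) = −360 kJ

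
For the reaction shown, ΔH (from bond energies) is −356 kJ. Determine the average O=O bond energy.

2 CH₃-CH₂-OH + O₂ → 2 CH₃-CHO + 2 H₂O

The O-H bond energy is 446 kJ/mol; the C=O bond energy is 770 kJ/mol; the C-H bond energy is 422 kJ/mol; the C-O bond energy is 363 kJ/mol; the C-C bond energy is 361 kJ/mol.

Let D be the O=O bond energy.
Σ(broken) = 2×361 + 10×422 + 2×363 + 2×446 + 1×D = 6560 + D
Σ(formed) = 2×361 + 8×422 + 2×770 + 4×446 = 7422
ΔH = Σ(broken) − Σ(formed) = (6560 + D) − (7422) = −862 + D
Setting this equal to −356 kJ gives D = 506 kJ/mol.

D(O=O) ≈ 506 kJ/mol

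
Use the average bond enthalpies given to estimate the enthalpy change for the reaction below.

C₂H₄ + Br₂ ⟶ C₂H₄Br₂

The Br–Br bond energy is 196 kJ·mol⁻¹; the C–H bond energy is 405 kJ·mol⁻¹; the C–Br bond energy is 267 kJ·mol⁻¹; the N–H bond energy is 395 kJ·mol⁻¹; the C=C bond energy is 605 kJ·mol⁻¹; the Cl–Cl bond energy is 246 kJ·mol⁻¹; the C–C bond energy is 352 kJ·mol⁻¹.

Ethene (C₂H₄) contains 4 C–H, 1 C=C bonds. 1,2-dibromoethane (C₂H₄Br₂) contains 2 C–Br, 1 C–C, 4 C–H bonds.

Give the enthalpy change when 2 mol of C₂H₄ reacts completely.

Bonds broken (reactants):
  Br–Br: 1 × 196 = 196
  C–H: 4 × 405 = 1620
  C=C: 1 × 605 = 605
  Σ(broken) = 2421 kJ
Bonds formed (products):
  C–Br: 2 × 267 = 534
  C–C: 1 × 352 = 352
  C–H: 4 × 405 = 1620
  Σ(formed) = 2506 kJ
ΔH = Σ(broken) − Σ(formed) = 2421 − 2506 = −85 kJ
For 2× the reaction as written: 2 × (−85) = −170 kJ

ΔH = −170 kJ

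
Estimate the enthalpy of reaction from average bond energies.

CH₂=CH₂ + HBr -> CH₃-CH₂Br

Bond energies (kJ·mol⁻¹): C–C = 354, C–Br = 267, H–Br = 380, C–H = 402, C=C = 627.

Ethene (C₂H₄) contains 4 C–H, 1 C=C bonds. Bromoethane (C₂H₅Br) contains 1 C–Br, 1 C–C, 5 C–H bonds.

Bonds broken (reactants):
  C–H: 4 × 402 = 1608
  C=C: 1 × 627 = 627
  H–Br: 1 × 380 = 380
  Σ(broken) = 2615 kJ
Bonds formed (products):
  C–Br: 1 × 267 = 267
  C–C: 1 × 354 = 354
  C–H: 5 × 402 = 2010
  Σ(formed) = 2631 kJ
ΔH = Σ(broken) − Σ(formed) = 2615 − 2631 = −16 kJ

ΔH ≈ −16 kJ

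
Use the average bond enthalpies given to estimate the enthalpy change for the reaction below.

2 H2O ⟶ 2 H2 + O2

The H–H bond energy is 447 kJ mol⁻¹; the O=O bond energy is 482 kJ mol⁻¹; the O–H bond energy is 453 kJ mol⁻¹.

Bonds broken (reactants):
  O–H: 4 × 453 = 1812
  Σ(broken) = 1812 kJ
Bonds formed (products):
  H–H: 2 × 447 = 894
  O=O: 1 × 482 = 482
  Σ(formed) = 1376 kJ
ΔH = Σ(broken) − Σ(formed) = 1812 − 1376 = +436 kJ

ΔH ≈ +436 kJ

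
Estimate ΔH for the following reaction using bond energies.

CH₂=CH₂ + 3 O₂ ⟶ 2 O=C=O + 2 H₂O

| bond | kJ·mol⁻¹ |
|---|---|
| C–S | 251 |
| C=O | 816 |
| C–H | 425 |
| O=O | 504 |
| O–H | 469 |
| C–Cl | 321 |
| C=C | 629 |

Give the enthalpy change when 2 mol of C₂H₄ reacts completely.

Bonds broken (reactants):
  C–H: 4 × 425 = 1700
  C=C: 1 × 629 = 629
  O=O: 3 × 504 = 1512
  Σ(broken) = 3841 kJ
Bonds formed (products):
  C=O: 4 × 816 = 3264
  O–H: 4 × 469 = 1876
  Σ(formed) = 5140 kJ
ΔH = Σ(broken) − Σ(formed) = 3841 − 5140 = −1299 kJ
For 2× the reaction as written: 2 × (−1299) = −2598 kJ

ΔH = −2598 kJ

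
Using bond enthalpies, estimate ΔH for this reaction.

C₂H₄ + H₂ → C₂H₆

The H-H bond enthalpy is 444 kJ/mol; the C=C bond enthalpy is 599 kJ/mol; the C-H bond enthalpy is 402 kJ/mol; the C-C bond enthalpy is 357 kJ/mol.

Bonds broken (reactants):
  C-H: 4 × 402 = 1608
  C=C: 1 × 599 = 599
  H-H: 1 × 444 = 444
  Σ(broken) = 2651 kJ
Bonds formed (products):
  C-C: 1 × 357 = 357
  C-H: 6 × 402 = 2412
  Σ(formed) = 2769 kJ
ΔH = Σ(broken) − Σ(formed) = 2651 − 2769 = −118 kJ

ΔH ≈ −118 kJ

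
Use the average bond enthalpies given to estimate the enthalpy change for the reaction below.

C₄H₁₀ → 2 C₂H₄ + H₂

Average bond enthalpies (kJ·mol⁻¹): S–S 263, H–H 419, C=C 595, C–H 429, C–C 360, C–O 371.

Bonds broken (reactants):
  C–C: 3 × 360 = 1080
  C–H: 10 × 429 = 4290
  Σ(broken) = 5370 kJ
Bonds formed (products):
  C–H: 8 × 429 = 3432
  C=C: 2 × 595 = 1190
  H–H: 1 × 419 = 419
  Σ(formed) = 5041 kJ
ΔH = Σ(broken) − Σ(formed) = 5370 − 5041 = +329 kJ

ΔH ≈ +329 kJ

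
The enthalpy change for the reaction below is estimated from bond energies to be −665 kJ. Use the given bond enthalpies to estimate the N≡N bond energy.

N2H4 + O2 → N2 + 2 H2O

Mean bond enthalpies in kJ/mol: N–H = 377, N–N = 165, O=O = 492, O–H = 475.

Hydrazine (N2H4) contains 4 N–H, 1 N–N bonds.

Let D be the N≡N bond energy.
Σ(broken) = 4×377 + 1×165 + 1×492 = 2165
Σ(formed) = 1×D + 4×475 = 1900 + D
ΔH = Σ(broken) − Σ(formed) = (2165) − (1900 + D) = +265 − D
Setting this equal to −665 kJ gives D = 930 kJ/mol.

D(N≡N) ≈ 930 kJ/mol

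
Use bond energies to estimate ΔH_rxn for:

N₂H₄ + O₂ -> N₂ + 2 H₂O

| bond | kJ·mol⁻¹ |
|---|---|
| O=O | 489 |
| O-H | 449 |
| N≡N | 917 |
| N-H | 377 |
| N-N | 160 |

Bonds broken (reactants):
  N-H: 4 × 377 = 1508
  N-N: 1 × 160 = 160
  O=O: 1 × 489 = 489
  Σ(broken) = 2157 kJ
Bonds formed (products):
  N≡N: 1 × 917 = 917
  O-H: 4 × 449 = 1796
  Σ(formed) = 2713 kJ
ΔH = Σ(broken) − Σ(formed) = 2157 − 2713 = −556 kJ

ΔH ≈ −556 kJ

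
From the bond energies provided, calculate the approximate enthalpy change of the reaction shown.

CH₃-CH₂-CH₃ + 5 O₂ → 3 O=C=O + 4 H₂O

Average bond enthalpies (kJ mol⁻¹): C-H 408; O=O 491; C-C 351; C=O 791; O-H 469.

ΔH ≈ −2077 kJ

Bonds broken (reactants):
  C-C: 2 × 351 = 702
  C-H: 8 × 408 = 3264
  O=O: 5 × 491 = 2455
  Σ(broken) = 6421 kJ
Bonds formed (products):
  C=O: 6 × 791 = 4746
  O-H: 8 × 469 = 3752
  Σ(formed) = 8498 kJ
ΔH = Σ(broken) − Σ(formed) = 6421 − 8498 = −2077 kJ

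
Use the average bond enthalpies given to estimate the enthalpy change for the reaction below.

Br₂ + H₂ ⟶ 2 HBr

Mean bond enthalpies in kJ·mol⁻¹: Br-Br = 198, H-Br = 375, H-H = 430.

ΔH ≈ −122 kJ

Bonds broken (reactants):
  Br-Br: 1 × 198 = 198
  H-H: 1 × 430 = 430
  Σ(broken) = 628 kJ
Bonds formed (products):
  H-Br: 2 × 375 = 750
  Σ(formed) = 750 kJ
ΔH = Σ(broken) − Σ(formed) = 628 − 750 = −122 kJ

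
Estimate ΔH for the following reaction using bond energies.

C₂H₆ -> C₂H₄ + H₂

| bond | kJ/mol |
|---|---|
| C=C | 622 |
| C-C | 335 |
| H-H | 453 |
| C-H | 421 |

ΔH ≈ +102 kJ

Bonds broken (reactants):
  C-C: 1 × 335 = 335
  C-H: 6 × 421 = 2526
  Σ(broken) = 2861 kJ
Bonds formed (products):
  C-H: 4 × 421 = 1684
  C=C: 1 × 622 = 622
  H-H: 1 × 453 = 453
  Σ(formed) = 2759 kJ
ΔH = Σ(broken) − Σ(formed) = 2861 − 2759 = +102 kJ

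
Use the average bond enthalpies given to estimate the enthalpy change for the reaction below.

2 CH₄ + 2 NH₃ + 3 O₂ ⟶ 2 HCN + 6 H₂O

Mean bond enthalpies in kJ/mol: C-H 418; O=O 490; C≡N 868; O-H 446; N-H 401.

Bonds broken (reactants):
  C-H: 8 × 418 = 3344
  N-H: 6 × 401 = 2406
  O=O: 3 × 490 = 1470
  Σ(broken) = 7220 kJ
Bonds formed (products):
  C≡N: 2 × 868 = 1736
  C-H: 2 × 418 = 836
  O-H: 12 × 446 = 5352
  Σ(formed) = 7924 kJ
ΔH = Σ(broken) − Σ(formed) = 7220 − 7924 = −704 kJ

ΔH ≈ −704 kJ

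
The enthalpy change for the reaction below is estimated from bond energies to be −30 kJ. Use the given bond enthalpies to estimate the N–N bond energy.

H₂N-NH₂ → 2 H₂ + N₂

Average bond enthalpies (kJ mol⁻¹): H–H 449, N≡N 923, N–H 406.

Let D be the N–N bond energy.
Σ(broken) = 4×406 + 1×D = 1624 + D
Σ(formed) = 2×449 + 1×923 = 1821
ΔH = Σ(broken) − Σ(formed) = (1624 + D) − (1821) = −197 + D
Setting this equal to −30 kJ gives D = 167 kJ/mol.

D(N–N) ≈ 167 kJ/mol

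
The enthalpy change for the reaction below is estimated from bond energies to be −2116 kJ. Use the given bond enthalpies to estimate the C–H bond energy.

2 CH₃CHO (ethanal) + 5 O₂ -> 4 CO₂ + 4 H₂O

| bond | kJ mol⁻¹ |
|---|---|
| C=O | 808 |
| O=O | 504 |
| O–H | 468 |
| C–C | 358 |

Let D be the C–H bond energy.
Σ(broken) = 2×358 + 8×D + 2×808 + 5×504 = 4852 + 8D
Σ(formed) = 8×808 + 8×468 = 10208
ΔH = Σ(broken) − Σ(formed) = (4852 + 8D) − (10208) = −5356 + 8D
Setting this equal to −2116 kJ gives 8D = 3240, so D = 405 kJ/mol.

D(C–H) ≈ 405 kJ/mol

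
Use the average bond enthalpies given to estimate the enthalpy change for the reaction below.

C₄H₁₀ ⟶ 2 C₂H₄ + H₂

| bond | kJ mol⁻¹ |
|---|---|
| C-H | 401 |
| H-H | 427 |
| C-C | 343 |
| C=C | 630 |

ΔH ≈ +144 kJ

Bonds broken (reactants):
  C-C: 3 × 343 = 1029
  C-H: 10 × 401 = 4010
  Σ(broken) = 5039 kJ
Bonds formed (products):
  C-H: 8 × 401 = 3208
  C=C: 2 × 630 = 1260
  H-H: 1 × 427 = 427
  Σ(formed) = 4895 kJ
ΔH = Σ(broken) − Σ(formed) = 5039 − 4895 = +144 kJ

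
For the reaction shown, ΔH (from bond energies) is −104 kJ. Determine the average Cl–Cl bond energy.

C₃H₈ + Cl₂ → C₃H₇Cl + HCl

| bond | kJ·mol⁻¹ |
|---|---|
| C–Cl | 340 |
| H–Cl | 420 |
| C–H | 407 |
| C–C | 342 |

D(Cl–Cl) ≈ 249 kJ/mol

Let D be the Cl–Cl bond energy.
Σ(broken) = 2×342 + 8×407 + 1×D = 3940 + D
Σ(formed) = 2×342 + 1×340 + 7×407 + 1×420 = 4293
ΔH = Σ(broken) − Σ(formed) = (3940 + D) − (4293) = −353 + D
Setting this equal to −104 kJ gives D = 249 kJ/mol.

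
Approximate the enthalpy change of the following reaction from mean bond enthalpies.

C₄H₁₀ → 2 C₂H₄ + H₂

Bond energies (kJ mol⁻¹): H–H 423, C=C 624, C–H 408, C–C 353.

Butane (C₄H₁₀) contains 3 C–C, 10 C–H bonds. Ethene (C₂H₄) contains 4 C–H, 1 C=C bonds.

ΔH ≈ +204 kJ

Bonds broken (reactants):
  C–C: 3 × 353 = 1059
  C–H: 10 × 408 = 4080
  Σ(broken) = 5139 kJ
Bonds formed (products):
  C–H: 8 × 408 = 3264
  C=C: 2 × 624 = 1248
  H–H: 1 × 423 = 423
  Σ(formed) = 4935 kJ
ΔH = Σ(broken) − Σ(formed) = 5139 − 4935 = +204 kJ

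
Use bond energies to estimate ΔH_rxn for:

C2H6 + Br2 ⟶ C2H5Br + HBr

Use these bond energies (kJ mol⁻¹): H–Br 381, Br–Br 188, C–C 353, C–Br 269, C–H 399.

Bonds broken (reactants):
  Br–Br: 1 × 188 = 188
  C–C: 1 × 353 = 353
  C–H: 6 × 399 = 2394
  Σ(broken) = 2935 kJ
Bonds formed (products):
  C–Br: 1 × 269 = 269
  C–C: 1 × 353 = 353
  C–H: 5 × 399 = 1995
  H–Br: 1 × 381 = 381
  Σ(formed) = 2998 kJ
ΔH = Σ(broken) − Σ(formed) = 2935 − 2998 = −63 kJ

ΔH ≈ −63 kJ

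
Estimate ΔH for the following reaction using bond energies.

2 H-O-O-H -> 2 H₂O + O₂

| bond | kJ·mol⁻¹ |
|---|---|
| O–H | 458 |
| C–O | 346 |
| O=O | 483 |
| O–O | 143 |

ΔH ≈ −197 kJ

Bonds broken (reactants):
  O–H: 4 × 458 = 1832
  O–O: 2 × 143 = 286
  Σ(broken) = 2118 kJ
Bonds formed (products):
  O–H: 4 × 458 = 1832
  O=O: 1 × 483 = 483
  Σ(formed) = 2315 kJ
ΔH = Σ(broken) − Σ(formed) = 2118 − 2315 = −197 kJ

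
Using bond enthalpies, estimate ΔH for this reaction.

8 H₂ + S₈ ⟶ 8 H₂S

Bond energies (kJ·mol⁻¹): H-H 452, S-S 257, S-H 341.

ΔH ≈ +216 kJ

Bonds broken (reactants):
  H-H: 8 × 452 = 3616
  S-S: 8 × 257 = 2056
  Σ(broken) = 5672 kJ
Bonds formed (products):
  S-H: 16 × 341 = 5456
  Σ(formed) = 5456 kJ
ΔH = Σ(broken) − Σ(formed) = 5672 − 5456 = +216 kJ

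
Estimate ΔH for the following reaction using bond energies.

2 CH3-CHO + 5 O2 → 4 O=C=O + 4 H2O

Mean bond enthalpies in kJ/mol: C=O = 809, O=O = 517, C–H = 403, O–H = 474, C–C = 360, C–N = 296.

Bonds broken (reactants):
  C–C: 2 × 360 = 720
  C–H: 8 × 403 = 3224
  C=O: 2 × 809 = 1618
  O=O: 5 × 517 = 2585
  Σ(broken) = 8147 kJ
Bonds formed (products):
  C=O: 8 × 809 = 6472
  O–H: 8 × 474 = 3792
  Σ(formed) = 10264 kJ
ΔH = Σ(broken) − Σ(formed) = 8147 − 10264 = −2117 kJ

ΔH ≈ −2117 kJ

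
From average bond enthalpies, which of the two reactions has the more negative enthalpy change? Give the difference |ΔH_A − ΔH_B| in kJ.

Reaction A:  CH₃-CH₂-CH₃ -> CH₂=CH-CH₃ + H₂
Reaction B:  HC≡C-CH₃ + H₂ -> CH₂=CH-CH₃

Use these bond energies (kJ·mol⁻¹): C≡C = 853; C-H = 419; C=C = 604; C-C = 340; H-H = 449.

Reaction B, by 265 kJ

Reaction A:
  Bonds broken (reactants):
    C-C: 2 × 340 = 680
    C-H: 8 × 419 = 3352
    Σ(broken) = 4032 kJ
  Bonds formed (products):
    C-C: 1 × 340 = 340
    C-H: 6 × 419 = 2514
    C=C: 1 × 604 = 604
    H-H: 1 × 449 = 449
    Σ(formed) = 3907 kJ
  ΔH_A = 4032 − 3907 = +125 kJ
Reaction B:
  Bonds broken (reactants):
    C≡C: 1 × 853 = 853
    C-C: 1 × 340 = 340
    C-H: 4 × 419 = 1676
    H-H: 1 × 449 = 449
    Σ(broken) = 3318 kJ
  Bonds formed (products):
    C-C: 1 × 340 = 340
    C-H: 6 × 419 = 2514
    C=C: 1 × 604 = 604
    Σ(formed) = 3458 kJ
  ΔH_B = 3318 − 3458 = −140 kJ
ΔH_A − ΔH_B = +265 kJ, so reaction B has the more negative ΔH; |ΔH_A − ΔH_B| = 265 kJ.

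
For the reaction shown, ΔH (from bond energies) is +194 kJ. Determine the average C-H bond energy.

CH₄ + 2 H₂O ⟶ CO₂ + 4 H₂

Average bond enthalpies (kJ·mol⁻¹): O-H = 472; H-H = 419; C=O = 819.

Let D be the C-H bond energy.
Σ(broken) = 4×D + 4×472 = 1888 + 4D
Σ(formed) = 2×819 + 4×419 = 3314
ΔH = Σ(broken) − Σ(formed) = (1888 + 4D) − (3314) = −1426 + 4D
Setting this equal to +194 kJ gives 4D = 1620, so D = 405 kJ/mol.

D(C-H) ≈ 405 kJ/mol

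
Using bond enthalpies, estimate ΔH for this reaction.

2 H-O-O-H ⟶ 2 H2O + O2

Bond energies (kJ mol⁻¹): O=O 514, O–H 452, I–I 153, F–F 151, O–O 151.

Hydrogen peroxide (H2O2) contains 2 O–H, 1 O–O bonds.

ΔH ≈ −212 kJ

Bonds broken (reactants):
  O–H: 4 × 452 = 1808
  O–O: 2 × 151 = 302
  Σ(broken) = 2110 kJ
Bonds formed (products):
  O–H: 4 × 452 = 1808
  O=O: 1 × 514 = 514
  Σ(formed) = 2322 kJ
ΔH = Σ(broken) − Σ(formed) = 2110 − 2322 = −212 kJ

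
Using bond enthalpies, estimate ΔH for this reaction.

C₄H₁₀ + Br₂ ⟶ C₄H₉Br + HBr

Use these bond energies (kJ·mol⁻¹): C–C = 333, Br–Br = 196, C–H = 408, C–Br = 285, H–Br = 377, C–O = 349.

ΔH ≈ −58 kJ

Bonds broken (reactants):
  Br–Br: 1 × 196 = 196
  C–C: 3 × 333 = 999
  C–H: 10 × 408 = 4080
  Σ(broken) = 5275 kJ
Bonds formed (products):
  C–Br: 1 × 285 = 285
  C–C: 3 × 333 = 999
  C–H: 9 × 408 = 3672
  H–Br: 1 × 377 = 377
  Σ(formed) = 5333 kJ
ΔH = Σ(broken) − Σ(formed) = 5275 − 5333 = −58 kJ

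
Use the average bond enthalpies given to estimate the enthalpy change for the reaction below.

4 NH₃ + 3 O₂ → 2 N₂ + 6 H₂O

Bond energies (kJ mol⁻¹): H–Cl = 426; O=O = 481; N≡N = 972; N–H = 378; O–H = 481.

ΔH ≈ −1737 kJ

Bonds broken (reactants):
  N–H: 12 × 378 = 4536
  O=O: 3 × 481 = 1443
  Σ(broken) = 5979 kJ
Bonds formed (products):
  N≡N: 2 × 972 = 1944
  O–H: 12 × 481 = 5772
  Σ(formed) = 7716 kJ
ΔH = Σ(broken) − Σ(formed) = 5979 − 7716 = −1737 kJ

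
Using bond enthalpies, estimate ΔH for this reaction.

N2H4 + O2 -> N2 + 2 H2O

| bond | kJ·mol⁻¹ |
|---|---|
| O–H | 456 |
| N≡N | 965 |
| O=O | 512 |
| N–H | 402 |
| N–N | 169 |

ΔH ≈ −500 kJ

Bonds broken (reactants):
  N–H: 4 × 402 = 1608
  N–N: 1 × 169 = 169
  O=O: 1 × 512 = 512
  Σ(broken) = 2289 kJ
Bonds formed (products):
  N≡N: 1 × 965 = 965
  O–H: 4 × 456 = 1824
  Σ(formed) = 2789 kJ
ΔH = Σ(broken) − Σ(formed) = 2289 − 2789 = −500 kJ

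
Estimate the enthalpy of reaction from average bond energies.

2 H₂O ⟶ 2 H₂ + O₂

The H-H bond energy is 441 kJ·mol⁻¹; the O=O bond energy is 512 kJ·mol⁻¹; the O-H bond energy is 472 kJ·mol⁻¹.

Bonds broken (reactants):
  O-H: 4 × 472 = 1888
  Σ(broken) = 1888 kJ
Bonds formed (products):
  H-H: 2 × 441 = 882
  O=O: 1 × 512 = 512
  Σ(formed) = 1394 kJ
ΔH = Σ(broken) − Σ(formed) = 1888 − 1394 = +494 kJ

ΔH ≈ +494 kJ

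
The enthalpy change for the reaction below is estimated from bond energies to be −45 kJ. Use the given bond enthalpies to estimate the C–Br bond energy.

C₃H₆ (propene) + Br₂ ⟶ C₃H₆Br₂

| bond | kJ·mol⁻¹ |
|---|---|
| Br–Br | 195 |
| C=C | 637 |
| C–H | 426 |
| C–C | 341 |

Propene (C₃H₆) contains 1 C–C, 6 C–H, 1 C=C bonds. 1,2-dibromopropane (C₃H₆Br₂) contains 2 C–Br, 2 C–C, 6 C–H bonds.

Let D be the C–Br bond energy.
Σ(broken) = 1×195 + 1×341 + 6×426 + 1×637 = 3729
Σ(formed) = 2×D + 2×341 + 6×426 = 3238 + 2D
ΔH = Σ(broken) − Σ(formed) = (3729) − (3238 + 2D) = +491 − 2D
Setting this equal to −45 kJ gives 2D = 536, so D = 268 kJ/mol.

D(C–Br) ≈ 268 kJ/mol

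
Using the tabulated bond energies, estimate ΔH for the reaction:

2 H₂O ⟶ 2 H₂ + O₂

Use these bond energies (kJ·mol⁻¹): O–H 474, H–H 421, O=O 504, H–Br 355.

ΔH ≈ +550 kJ

Bonds broken (reactants):
  O–H: 4 × 474 = 1896
  Σ(broken) = 1896 kJ
Bonds formed (products):
  H–H: 2 × 421 = 842
  O=O: 1 × 504 = 504
  Σ(formed) = 1346 kJ
ΔH = Σ(broken) − Σ(formed) = 1896 − 1346 = +550 kJ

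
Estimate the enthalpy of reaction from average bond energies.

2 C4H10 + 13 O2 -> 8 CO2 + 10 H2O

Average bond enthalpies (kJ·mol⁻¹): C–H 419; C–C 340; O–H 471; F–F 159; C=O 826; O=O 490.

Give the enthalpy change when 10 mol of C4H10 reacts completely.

Bonds broken (reactants):
  C–C: 6 × 340 = 2040
  C–H: 20 × 419 = 8380
  O=O: 13 × 490 = 6370
  Σ(broken) = 16790 kJ
Bonds formed (products):
  C=O: 16 × 826 = 13216
  O–H: 20 × 471 = 9420
  Σ(formed) = 22636 kJ
ΔH = Σ(broken) − Σ(formed) = 16790 − 22636 = −5846 kJ
For 5× the reaction as written: 5 × (−5846) = −29230 kJ

ΔH = −29230 kJ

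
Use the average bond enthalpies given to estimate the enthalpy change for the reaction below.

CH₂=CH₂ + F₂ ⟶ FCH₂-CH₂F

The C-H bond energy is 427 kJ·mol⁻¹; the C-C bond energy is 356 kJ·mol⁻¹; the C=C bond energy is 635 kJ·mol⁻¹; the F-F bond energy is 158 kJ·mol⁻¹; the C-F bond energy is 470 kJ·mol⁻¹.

ΔH ≈ −503 kJ

Bonds broken (reactants):
  C-H: 4 × 427 = 1708
  C=C: 1 × 635 = 635
  F-F: 1 × 158 = 158
  Σ(broken) = 2501 kJ
Bonds formed (products):
  C-C: 1 × 356 = 356
  C-F: 2 × 470 = 940
  C-H: 4 × 427 = 1708
  Σ(formed) = 3004 kJ
ΔH = Σ(broken) − Σ(formed) = 2501 − 3004 = −503 kJ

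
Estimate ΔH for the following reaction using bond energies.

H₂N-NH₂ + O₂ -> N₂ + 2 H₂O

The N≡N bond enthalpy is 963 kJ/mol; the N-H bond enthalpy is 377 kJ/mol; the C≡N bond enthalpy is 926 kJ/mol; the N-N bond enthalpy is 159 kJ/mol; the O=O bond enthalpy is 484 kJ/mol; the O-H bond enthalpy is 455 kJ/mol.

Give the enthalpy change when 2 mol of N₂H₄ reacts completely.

ΔH = −1264 kJ

Bonds broken (reactants):
  N-H: 4 × 377 = 1508
  N-N: 1 × 159 = 159
  O=O: 1 × 484 = 484
  Σ(broken) = 2151 kJ
Bonds formed (products):
  N≡N: 1 × 963 = 963
  O-H: 4 × 455 = 1820
  Σ(formed) = 2783 kJ
ΔH = Σ(broken) − Σ(formed) = 2151 − 2783 = −632 kJ
For 2× the reaction as written: 2 × (−632) = −1264 kJ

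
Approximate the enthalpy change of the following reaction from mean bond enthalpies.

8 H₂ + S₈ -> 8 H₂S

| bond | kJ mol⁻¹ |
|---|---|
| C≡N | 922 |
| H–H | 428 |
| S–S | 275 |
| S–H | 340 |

ΔH ≈ +184 kJ

Bonds broken (reactants):
  H–H: 8 × 428 = 3424
  S–S: 8 × 275 = 2200
  Σ(broken) = 5624 kJ
Bonds formed (products):
  S–H: 16 × 340 = 5440
  Σ(formed) = 5440 kJ
ΔH = Σ(broken) − Σ(formed) = 5624 − 5440 = +184 kJ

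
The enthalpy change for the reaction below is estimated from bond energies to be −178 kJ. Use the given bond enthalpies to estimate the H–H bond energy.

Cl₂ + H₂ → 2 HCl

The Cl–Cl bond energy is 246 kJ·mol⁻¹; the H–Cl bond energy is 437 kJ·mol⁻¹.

Let D be the H–H bond energy.
Σ(broken) = 1×246 + 1×D = 246 + D
Σ(formed) = 2×437 = 874
ΔH = Σ(broken) − Σ(formed) = (246 + D) − (874) = −628 + D
Setting this equal to −178 kJ gives D = 450 kJ/mol.

D(H–H) ≈ 450 kJ/mol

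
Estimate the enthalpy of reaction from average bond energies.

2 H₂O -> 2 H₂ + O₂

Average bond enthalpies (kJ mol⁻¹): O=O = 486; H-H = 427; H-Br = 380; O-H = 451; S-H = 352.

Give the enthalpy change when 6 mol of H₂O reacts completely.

ΔH = +1392 kJ

Bonds broken (reactants):
  O-H: 4 × 451 = 1804
  Σ(broken) = 1804 kJ
Bonds formed (products):
  H-H: 2 × 427 = 854
  O=O: 1 × 486 = 486
  Σ(formed) = 1340 kJ
ΔH = Σ(broken) − Σ(formed) = 1804 − 1340 = +464 kJ
For 3× the reaction as written: 3 × (+464) = +1392 kJ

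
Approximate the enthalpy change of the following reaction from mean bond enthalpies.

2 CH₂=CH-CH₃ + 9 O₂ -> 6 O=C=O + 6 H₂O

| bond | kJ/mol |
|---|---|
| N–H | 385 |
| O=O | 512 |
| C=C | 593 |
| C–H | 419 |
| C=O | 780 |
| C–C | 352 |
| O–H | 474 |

ΔH ≈ −3522 kJ

Bonds broken (reactants):
  C–C: 2 × 352 = 704
  C–H: 12 × 419 = 5028
  C=C: 2 × 593 = 1186
  O=O: 9 × 512 = 4608
  Σ(broken) = 11526 kJ
Bonds formed (products):
  C=O: 12 × 780 = 9360
  O–H: 12 × 474 = 5688
  Σ(formed) = 15048 kJ
ΔH = Σ(broken) − Σ(formed) = 11526 − 15048 = −3522 kJ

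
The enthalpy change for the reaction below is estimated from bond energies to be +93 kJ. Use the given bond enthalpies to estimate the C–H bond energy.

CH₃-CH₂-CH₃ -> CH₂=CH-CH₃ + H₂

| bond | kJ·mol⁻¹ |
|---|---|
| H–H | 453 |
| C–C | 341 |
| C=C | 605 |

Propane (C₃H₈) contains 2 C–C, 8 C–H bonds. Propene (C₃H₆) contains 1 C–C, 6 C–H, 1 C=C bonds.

D(C–H) ≈ 405 kJ/mol

Let D be the C–H bond energy.
Σ(broken) = 2×341 + 8×D = 682 + 8D
Σ(formed) = 1×341 + 6×D + 1×605 + 1×453 = 1399 + 6D
ΔH = Σ(broken) − Σ(formed) = (682 + 8D) − (1399 + 6D) = −717 + 2D
Setting this equal to +93 kJ gives 2D = 810, so D = 405 kJ/mol.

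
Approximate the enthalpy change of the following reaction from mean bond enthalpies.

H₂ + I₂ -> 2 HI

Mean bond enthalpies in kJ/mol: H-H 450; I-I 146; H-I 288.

ΔH ≈ +20 kJ

Bonds broken (reactants):
  H-H: 1 × 450 = 450
  I-I: 1 × 146 = 146
  Σ(broken) = 596 kJ
Bonds formed (products):
  H-I: 2 × 288 = 576
  Σ(formed) = 576 kJ
ΔH = Σ(broken) − Σ(formed) = 596 − 576 = +20 kJ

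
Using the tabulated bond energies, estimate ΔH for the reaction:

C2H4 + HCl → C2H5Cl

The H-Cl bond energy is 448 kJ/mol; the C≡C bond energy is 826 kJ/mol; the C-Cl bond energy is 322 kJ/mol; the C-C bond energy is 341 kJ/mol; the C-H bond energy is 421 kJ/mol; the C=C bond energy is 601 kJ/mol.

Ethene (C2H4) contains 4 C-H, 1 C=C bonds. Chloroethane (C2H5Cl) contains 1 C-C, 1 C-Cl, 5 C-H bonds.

ΔH ≈ −35 kJ

Bonds broken (reactants):
  C-H: 4 × 421 = 1684
  C=C: 1 × 601 = 601
  H-Cl: 1 × 448 = 448
  Σ(broken) = 2733 kJ
Bonds formed (products):
  C-C: 1 × 341 = 341
  C-Cl: 1 × 322 = 322
  C-H: 5 × 421 = 2105
  Σ(formed) = 2768 kJ
ΔH = Σ(broken) − Σ(formed) = 2733 − 2768 = −35 kJ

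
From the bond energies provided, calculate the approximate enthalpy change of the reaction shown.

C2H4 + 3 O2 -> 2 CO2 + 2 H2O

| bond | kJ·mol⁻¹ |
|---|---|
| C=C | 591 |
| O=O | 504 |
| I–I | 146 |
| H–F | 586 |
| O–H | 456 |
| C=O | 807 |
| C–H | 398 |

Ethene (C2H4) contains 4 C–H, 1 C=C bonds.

ΔH ≈ −1357 kJ

Bonds broken (reactants):
  C–H: 4 × 398 = 1592
  C=C: 1 × 591 = 591
  O=O: 3 × 504 = 1512
  Σ(broken) = 3695 kJ
Bonds formed (products):
  C=O: 4 × 807 = 3228
  O–H: 4 × 456 = 1824
  Σ(formed) = 5052 kJ
ΔH = Σ(broken) − Σ(formed) = 3695 − 5052 = −1357 kJ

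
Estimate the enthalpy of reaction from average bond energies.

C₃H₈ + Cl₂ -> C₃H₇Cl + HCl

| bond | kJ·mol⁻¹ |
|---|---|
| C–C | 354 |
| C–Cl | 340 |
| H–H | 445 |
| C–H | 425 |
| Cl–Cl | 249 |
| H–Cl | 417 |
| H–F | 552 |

Bonds broken (reactants):
  C–C: 2 × 354 = 708
  C–H: 8 × 425 = 3400
  Cl–Cl: 1 × 249 = 249
  Σ(broken) = 4357 kJ
Bonds formed (products):
  C–C: 2 × 354 = 708
  C–Cl: 1 × 340 = 340
  C–H: 7 × 425 = 2975
  H–Cl: 1 × 417 = 417
  Σ(formed) = 4440 kJ
ΔH = Σ(broken) − Σ(formed) = 4357 − 4440 = −83 kJ

ΔH ≈ −83 kJ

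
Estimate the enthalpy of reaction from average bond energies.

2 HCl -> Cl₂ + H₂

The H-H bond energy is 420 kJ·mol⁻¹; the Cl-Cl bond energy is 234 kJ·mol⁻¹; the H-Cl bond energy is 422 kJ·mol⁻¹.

Bonds broken (reactants):
  H-Cl: 2 × 422 = 844
  Σ(broken) = 844 kJ
Bonds formed (products):
  Cl-Cl: 1 × 234 = 234
  H-H: 1 × 420 = 420
  Σ(formed) = 654 kJ
ΔH = Σ(broken) − Σ(formed) = 844 − 654 = +190 kJ

ΔH ≈ +190 kJ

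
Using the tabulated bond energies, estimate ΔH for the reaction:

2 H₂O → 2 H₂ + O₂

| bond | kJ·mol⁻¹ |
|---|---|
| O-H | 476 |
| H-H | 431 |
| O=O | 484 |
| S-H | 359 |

ΔH ≈ +558 kJ

Bonds broken (reactants):
  O-H: 4 × 476 = 1904
  Σ(broken) = 1904 kJ
Bonds formed (products):
  H-H: 2 × 431 = 862
  O=O: 1 × 484 = 484
  Σ(formed) = 1346 kJ
ΔH = Σ(broken) − Σ(formed) = 1904 − 1346 = +558 kJ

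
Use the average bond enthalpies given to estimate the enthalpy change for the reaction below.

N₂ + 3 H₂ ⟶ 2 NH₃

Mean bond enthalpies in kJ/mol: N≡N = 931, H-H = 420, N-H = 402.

ΔH ≈ −221 kJ

Bonds broken (reactants):
  H-H: 3 × 420 = 1260
  N≡N: 1 × 931 = 931
  Σ(broken) = 2191 kJ
Bonds formed (products):
  N-H: 6 × 402 = 2412
  Σ(formed) = 2412 kJ
ΔH = Σ(broken) − Σ(formed) = 2191 − 2412 = −221 kJ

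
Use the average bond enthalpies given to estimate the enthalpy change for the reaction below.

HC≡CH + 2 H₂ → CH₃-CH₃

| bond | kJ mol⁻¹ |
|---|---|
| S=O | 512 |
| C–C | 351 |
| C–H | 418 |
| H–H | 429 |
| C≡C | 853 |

Bonds broken (reactants):
  C≡C: 1 × 853 = 853
  C–H: 2 × 418 = 836
  H–H: 2 × 429 = 858
  Σ(broken) = 2547 kJ
Bonds formed (products):
  C–C: 1 × 351 = 351
  C–H: 6 × 418 = 2508
  Σ(formed) = 2859 kJ
ΔH = Σ(broken) − Σ(formed) = 2547 − 2859 = −312 kJ

ΔH ≈ −312 kJ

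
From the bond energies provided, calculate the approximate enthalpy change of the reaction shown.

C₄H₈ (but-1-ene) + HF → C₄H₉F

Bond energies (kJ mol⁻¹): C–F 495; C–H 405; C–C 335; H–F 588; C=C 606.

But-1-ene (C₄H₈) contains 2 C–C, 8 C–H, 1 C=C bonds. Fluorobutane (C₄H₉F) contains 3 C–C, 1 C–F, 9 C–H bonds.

ΔH ≈ −41 kJ

Bonds broken (reactants):
  C–C: 2 × 335 = 670
  C–H: 8 × 405 = 3240
  C=C: 1 × 606 = 606
  H–F: 1 × 588 = 588
  Σ(broken) = 5104 kJ
Bonds formed (products):
  C–C: 3 × 335 = 1005
  C–F: 1 × 495 = 495
  C–H: 9 × 405 = 3645
  Σ(formed) = 5145 kJ
ΔH = Σ(broken) − Σ(formed) = 5104 − 5145 = −41 kJ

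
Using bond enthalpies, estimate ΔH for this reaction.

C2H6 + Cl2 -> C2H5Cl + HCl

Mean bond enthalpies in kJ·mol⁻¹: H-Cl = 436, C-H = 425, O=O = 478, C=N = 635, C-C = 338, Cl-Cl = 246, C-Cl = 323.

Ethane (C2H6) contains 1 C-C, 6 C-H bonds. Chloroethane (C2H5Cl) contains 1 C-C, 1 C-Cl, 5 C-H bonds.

Bonds broken (reactants):
  C-C: 1 × 338 = 338
  C-H: 6 × 425 = 2550
  Cl-Cl: 1 × 246 = 246
  Σ(broken) = 3134 kJ
Bonds formed (products):
  C-C: 1 × 338 = 338
  C-Cl: 1 × 323 = 323
  C-H: 5 × 425 = 2125
  H-Cl: 1 × 436 = 436
  Σ(formed) = 3222 kJ
ΔH = Σ(broken) − Σ(formed) = 3134 − 3222 = −88 kJ

ΔH ≈ −88 kJ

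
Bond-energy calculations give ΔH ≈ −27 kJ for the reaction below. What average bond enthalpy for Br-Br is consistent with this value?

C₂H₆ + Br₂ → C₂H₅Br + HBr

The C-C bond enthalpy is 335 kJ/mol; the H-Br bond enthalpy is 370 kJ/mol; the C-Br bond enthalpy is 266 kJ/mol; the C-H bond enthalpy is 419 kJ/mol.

D(Br-Br) ≈ 190 kJ/mol

Let D be the Br-Br bond energy.
Σ(broken) = 1×D + 1×335 + 6×419 = 2849 + D
Σ(formed) = 1×266 + 1×335 + 5×419 + 1×370 = 3066
ΔH = Σ(broken) − Σ(formed) = (2849 + D) − (3066) = −217 + D
Setting this equal to −27 kJ gives D = 190 kJ/mol.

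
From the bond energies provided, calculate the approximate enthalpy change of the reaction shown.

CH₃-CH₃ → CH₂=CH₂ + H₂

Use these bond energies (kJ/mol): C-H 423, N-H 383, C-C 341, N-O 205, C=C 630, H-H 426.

Bonds broken (reactants):
  C-C: 1 × 341 = 341
  C-H: 6 × 423 = 2538
  Σ(broken) = 2879 kJ
Bonds formed (products):
  C-H: 4 × 423 = 1692
  C=C: 1 × 630 = 630
  H-H: 1 × 426 = 426
  Σ(formed) = 2748 kJ
ΔH = Σ(broken) − Σ(formed) = 2879 − 2748 = +131 kJ

ΔH ≈ +131 kJ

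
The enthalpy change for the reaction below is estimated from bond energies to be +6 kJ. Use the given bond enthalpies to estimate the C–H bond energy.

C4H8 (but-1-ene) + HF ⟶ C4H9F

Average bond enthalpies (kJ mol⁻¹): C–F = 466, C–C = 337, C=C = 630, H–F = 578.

Let D be the C–H bond energy.
Σ(broken) = 2×337 + 8×D + 1×630 + 1×578 = 1882 + 8D
Σ(formed) = 3×337 + 1×466 + 9×D = 1477 + 9D
ΔH = Σ(broken) − Σ(formed) = (1882 + 8D) − (1477 + 9D) = +405 − D
Setting this equal to +6 kJ gives D = 399 kJ/mol.

D(C–H) ≈ 399 kJ/mol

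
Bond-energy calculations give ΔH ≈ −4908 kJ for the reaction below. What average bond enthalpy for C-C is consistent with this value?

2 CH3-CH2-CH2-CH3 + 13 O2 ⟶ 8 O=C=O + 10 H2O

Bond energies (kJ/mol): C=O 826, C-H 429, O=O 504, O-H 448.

D(C-C) ≈ 356 kJ/mol

Let D be the C-C bond energy.
Σ(broken) = 6×D + 20×429 + 13×504 = 15132 + 6D
Σ(formed) = 16×826 + 20×448 = 22176
ΔH = Σ(broken) − Σ(formed) = (15132 + 6D) − (22176) = −7044 + 6D
Setting this equal to −4908 kJ gives 6D = 2136, so D = 356 kJ/mol.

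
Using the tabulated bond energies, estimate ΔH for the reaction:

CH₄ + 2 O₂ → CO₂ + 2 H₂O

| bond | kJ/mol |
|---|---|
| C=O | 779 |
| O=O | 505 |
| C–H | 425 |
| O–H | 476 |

ΔH ≈ −752 kJ

Bonds broken (reactants):
  C–H: 4 × 425 = 1700
  O=O: 2 × 505 = 1010
  Σ(broken) = 2710 kJ
Bonds formed (products):
  C=O: 2 × 779 = 1558
  O–H: 4 × 476 = 1904
  Σ(formed) = 3462 kJ
ΔH = Σ(broken) − Σ(formed) = 2710 − 3462 = −752 kJ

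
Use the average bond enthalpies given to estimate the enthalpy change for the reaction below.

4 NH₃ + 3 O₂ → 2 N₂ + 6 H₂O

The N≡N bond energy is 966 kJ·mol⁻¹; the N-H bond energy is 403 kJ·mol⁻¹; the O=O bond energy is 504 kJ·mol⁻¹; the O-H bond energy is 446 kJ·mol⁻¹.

ΔH ≈ −936 kJ

Bonds broken (reactants):
  N-H: 12 × 403 = 4836
  O=O: 3 × 504 = 1512
  Σ(broken) = 6348 kJ
Bonds formed (products):
  N≡N: 2 × 966 = 1932
  O-H: 12 × 446 = 5352
  Σ(formed) = 7284 kJ
ΔH = Σ(broken) − Σ(formed) = 6348 − 7284 = −936 kJ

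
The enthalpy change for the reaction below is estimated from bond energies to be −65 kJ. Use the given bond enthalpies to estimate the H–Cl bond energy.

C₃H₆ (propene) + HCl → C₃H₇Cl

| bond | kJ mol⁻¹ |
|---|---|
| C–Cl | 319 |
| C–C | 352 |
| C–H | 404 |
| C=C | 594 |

D(H–Cl) ≈ 416 kJ/mol

Let D be the H–Cl bond energy.
Σ(broken) = 1×352 + 6×404 + 1×594 + 1×D = 3370 + D
Σ(formed) = 2×352 + 1×319 + 7×404 = 3851
ΔH = Σ(broken) − Σ(formed) = (3370 + D) − (3851) = −481 + D
Setting this equal to −65 kJ gives D = 416 kJ/mol.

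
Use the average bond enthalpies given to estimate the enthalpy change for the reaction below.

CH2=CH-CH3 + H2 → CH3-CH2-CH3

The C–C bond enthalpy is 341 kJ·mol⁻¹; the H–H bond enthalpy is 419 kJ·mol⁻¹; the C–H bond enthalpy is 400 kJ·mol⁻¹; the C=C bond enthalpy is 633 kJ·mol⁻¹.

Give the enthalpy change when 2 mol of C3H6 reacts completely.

ΔH = −178 kJ

Bonds broken (reactants):
  C–C: 1 × 341 = 341
  C–H: 6 × 400 = 2400
  C=C: 1 × 633 = 633
  H–H: 1 × 419 = 419
  Σ(broken) = 3793 kJ
Bonds formed (products):
  C–C: 2 × 341 = 682
  C–H: 8 × 400 = 3200
  Σ(formed) = 3882 kJ
ΔH = Σ(broken) − Σ(formed) = 3793 − 3882 = −89 kJ
For 2× the reaction as written: 2 × (−89) = −178 kJ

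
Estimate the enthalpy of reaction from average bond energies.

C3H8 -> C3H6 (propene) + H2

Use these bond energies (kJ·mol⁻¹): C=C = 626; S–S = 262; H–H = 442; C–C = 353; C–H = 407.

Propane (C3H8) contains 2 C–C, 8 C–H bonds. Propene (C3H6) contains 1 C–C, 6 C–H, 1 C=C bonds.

ΔH ≈ +99 kJ

Bonds broken (reactants):
  C–C: 2 × 353 = 706
  C–H: 8 × 407 = 3256
  Σ(broken) = 3962 kJ
Bonds formed (products):
  C–C: 1 × 353 = 353
  C–H: 6 × 407 = 2442
  C=C: 1 × 626 = 626
  H–H: 1 × 442 = 442
  Σ(formed) = 3863 kJ
ΔH = Σ(broken) − Σ(formed) = 3962 − 3863 = +99 kJ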